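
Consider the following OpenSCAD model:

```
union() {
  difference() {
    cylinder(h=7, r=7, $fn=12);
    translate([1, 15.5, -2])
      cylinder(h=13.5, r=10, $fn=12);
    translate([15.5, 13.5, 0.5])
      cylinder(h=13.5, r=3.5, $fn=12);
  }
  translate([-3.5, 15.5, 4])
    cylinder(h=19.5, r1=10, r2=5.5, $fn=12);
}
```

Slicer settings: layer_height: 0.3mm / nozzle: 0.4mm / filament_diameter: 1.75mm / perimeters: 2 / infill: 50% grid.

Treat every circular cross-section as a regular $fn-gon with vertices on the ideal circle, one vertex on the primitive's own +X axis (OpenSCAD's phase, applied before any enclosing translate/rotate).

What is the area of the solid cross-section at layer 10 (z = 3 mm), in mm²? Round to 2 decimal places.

142.94 mm²

At z = 3 mm: the r=7 cylinder gives a regular 12-gon of circumradius 7 (constant along its height) (area = (12/2)·7.000²·sin(360°/12) = 147.00 mm²); the r=10 cylinder at (1, 15.5) contributes a regular 12-gon of circumradius 10 (area = (12/2)·10.000²·sin(360°/12) = 300.00 mm²); the cylinder at (15.5, 13.5): section is a regular 12-gon, circumradius r=3.5 (area = (12/2)·3.500²·sin(360°/12) = 36.75 mm²); Taking the first minus the rest: starting from the r=7 cylinder (147.00 mm²), the r=10 cylinder at (1, 15.5) partially overlaps it — only the 4.06 mm² overlap (of its 300.00 mm²) is removed, clipping the outline; the r=3.5 cylinder at (15.5, 13.5) misses the remaining region (no effect) — area = 142.94 mm²; the cone at (-3.5, 15.5) is absent (z outside [4, 23.5]); Merging all regions: only that combined region is present, so the union is just that shape — area = 142.94 mm². Overall, the cross-section is a single solid region. Net area = 142.94 mm².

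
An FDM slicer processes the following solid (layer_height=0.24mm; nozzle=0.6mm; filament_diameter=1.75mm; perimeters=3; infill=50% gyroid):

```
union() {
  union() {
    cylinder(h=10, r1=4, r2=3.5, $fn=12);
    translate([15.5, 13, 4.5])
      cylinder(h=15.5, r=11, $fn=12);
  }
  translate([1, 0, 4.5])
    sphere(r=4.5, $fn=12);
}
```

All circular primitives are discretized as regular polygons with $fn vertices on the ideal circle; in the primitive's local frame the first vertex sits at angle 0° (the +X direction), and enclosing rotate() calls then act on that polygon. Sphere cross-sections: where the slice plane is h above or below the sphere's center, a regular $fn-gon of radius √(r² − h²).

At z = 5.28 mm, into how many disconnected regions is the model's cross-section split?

At z = 5.28 mm: the cone: at t=0.528 of its height the radius interpolates to r₁+(r₂−r₁)t = 3.736, giving a regular 12-gon of that circumradius; the r=11 cylinder at (15.5, 13) contributes a regular 12-gon of circumradius 11; Taking the union: the 2 present regions are separate (no shared area or edge), so areas and boundary lengths simply add and each stays a separate island — 2 connected regions; the r=4.5 sphere at (1, 0) contributes a regular 12-gon of circumradius √(4.5²−0.78²) = 4.432; Taking the union: the regions partially overlap (shared area 40.51 mm²), so overlapping operands fuse into one piece — 2 connected regions. The result has 2 disconnected regions.

2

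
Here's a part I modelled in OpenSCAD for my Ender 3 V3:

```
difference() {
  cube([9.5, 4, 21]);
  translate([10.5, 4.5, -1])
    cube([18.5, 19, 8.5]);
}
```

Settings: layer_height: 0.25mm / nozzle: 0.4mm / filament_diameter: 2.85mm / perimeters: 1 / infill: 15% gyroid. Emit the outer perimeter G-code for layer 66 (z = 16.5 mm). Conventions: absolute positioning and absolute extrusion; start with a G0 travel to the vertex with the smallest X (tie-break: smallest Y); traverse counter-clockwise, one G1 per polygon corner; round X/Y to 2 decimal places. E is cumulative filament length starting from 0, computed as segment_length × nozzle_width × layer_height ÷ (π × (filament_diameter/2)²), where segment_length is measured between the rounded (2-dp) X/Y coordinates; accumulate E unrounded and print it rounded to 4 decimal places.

G0 X0.00 Y0.00 Z16.50
G1 X9.50 Y0.00 E0.1489
G1 X9.50 Y4.00 E0.2116
G1 X0.00 Y4.00 E0.3605
G1 X0.00 Y0.00 E0.4232

At z = 16.5 mm: the 9.5×4 cube contributes its full rectangle; the cube at (10.5, 4.5) is absent (z outside [-1, 7.5]); Subtracting the remaining from the first: none of the subtracted shapes is present at this height, so the 9.5×4 cube is unchanged — 1 connected region. The outline is a single polygon with 4 vertices. Extrusion per mm of travel: 0.4 × 0.25 / (π × 1.425²) = 0.015675. Accumulating E over each segment gives final E = 0.4232.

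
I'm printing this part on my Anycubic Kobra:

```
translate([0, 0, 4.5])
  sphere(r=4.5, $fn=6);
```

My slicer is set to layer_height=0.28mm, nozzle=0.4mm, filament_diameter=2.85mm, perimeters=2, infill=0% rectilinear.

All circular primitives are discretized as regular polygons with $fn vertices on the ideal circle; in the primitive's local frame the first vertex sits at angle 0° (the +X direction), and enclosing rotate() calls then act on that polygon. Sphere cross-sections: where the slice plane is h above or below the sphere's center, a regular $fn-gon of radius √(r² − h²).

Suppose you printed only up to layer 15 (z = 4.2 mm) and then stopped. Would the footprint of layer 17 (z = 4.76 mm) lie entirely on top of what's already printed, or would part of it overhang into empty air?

entirely on top

Compare the two slices. At z = 4.2: the r=4.5 sphere slices to a regular 6-gon of circumradius 4.490 (√(r²−h²) with h=0.3 from center) (area = (6/2)·4.490²·sin(360°/6) = 52.38 mm²). At z = 4.76: the r=4.5 sphere contributes a regular 6-gon of circumradius √(4.5²−0.26²) = 4.492 (area = (6/2)·4.492²·sin(360°/6) = 52.44 mm²). Checking containment: the cross-section at z = 4.76 is a subset of the cross-section at z = 4.2.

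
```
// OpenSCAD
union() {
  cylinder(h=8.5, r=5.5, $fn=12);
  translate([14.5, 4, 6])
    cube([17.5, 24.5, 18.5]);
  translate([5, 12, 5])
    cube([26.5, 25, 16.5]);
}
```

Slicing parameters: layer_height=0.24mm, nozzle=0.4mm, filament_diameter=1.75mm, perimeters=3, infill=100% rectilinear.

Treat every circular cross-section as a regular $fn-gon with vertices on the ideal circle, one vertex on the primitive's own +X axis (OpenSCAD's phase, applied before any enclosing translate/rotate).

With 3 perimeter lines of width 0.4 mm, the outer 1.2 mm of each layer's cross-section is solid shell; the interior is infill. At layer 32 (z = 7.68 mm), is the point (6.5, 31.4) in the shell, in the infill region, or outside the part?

At z = 7.68 mm: the r=5.5 cylinder gives a regular 12-gon of circumradius 5.5 (constant along its height); the cube at (14.5, 4) (footprint 17.5×24.5) is included at this height; the cube at (5, 12) (footprint 26.5×25) is included at this height; Taking the union: the regions partially overlap (shared area 280.50 mm²), so overlapping operands fuse into one piece — 2 connected regions. Overall, the cross-section has 2 separate islands. The nearest boundary edge runs (5.00, 12.00)→(5.00, 37.00); distance from the point to it = 1.50 mm. (Shell/infill is judged within the island containing the point — the largest one.) The point is inside the cross-section and 1.50 mm from the nearest boundary — more than the 1.2 mm shell width (3 × 0.4), so it's in the infill interior.

infill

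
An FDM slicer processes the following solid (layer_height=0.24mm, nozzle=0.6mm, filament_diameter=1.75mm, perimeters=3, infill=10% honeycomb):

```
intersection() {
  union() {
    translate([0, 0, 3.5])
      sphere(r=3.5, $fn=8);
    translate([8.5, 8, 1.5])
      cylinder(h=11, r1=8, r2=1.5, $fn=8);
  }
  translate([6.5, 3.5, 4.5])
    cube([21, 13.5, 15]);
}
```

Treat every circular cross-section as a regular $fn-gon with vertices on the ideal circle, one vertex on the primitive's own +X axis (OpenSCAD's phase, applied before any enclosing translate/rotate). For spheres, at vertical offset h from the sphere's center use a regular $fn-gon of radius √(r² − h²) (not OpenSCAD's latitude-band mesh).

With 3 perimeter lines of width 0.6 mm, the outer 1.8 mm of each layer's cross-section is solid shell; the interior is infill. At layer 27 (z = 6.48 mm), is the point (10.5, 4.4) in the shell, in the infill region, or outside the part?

At z = 6.48 mm: the r=3.5 sphere contributes a regular 8-gon of circumradius √(3.5²−2.98²) = 1.836; the cone at (8.5, 8) contributes a regular 8-gon of circumradius 5.057 (interpolated between r1=8 and r2=1.5 at t=0.453); Taking the union: the 2 present regions are separate (no shared area or edge), so areas and boundary lengths simply add and each stays a separate island — 2 connected regions; the cube at (6.5, 3.5) (footprint 21×13.5) is included at this height; Taking the intersection: the 21×13.5 cube at (6.5, 3.5) partially overlaps that combined region; clipping to the common part keeps 53.99 mm² — 1 connected region. Overall, the cross-section is a single solid region. The nearest boundary edge runs (12.08, 4.42)→(9.85, 3.50); distance from the point to it = 0.58 mm. The point is inside the cross-section, 0.58 mm from the nearest boundary — within the 1.8 mm shell band (3 × 0.6).

shell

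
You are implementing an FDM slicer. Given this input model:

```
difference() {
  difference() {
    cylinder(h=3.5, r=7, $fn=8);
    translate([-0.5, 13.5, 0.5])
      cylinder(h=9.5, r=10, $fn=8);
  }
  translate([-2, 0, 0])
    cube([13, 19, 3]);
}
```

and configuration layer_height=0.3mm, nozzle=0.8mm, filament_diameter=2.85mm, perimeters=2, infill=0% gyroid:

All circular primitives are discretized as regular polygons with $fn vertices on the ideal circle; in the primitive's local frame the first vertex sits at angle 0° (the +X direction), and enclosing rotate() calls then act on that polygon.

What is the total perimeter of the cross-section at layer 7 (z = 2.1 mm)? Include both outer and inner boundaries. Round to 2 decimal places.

43.10 mm

At z = 2.1 mm: the cylinder: section is a regular 8-gon, circumradius r=7 (perimeter = 2·8·7.000·sin(180°/8) = 42.86 mm); the r=10 cylinder at (-0.5, 13.5) contributes a regular 8-gon of circumradius 10 (perimeter = 2·8·10.000·sin(180°/8) = 61.23 mm); Subtracting the remaining from the first: starting from the r=7 cylinder, the r=10 cylinder at (-0.5, 13.5) partially overlaps it — only the 14.74 mm² overlap (of its 282.84 mm²) is removed, clipping the outline — boundary = 42.86 mm; the cube at (-2, 0) (footprint 13×19) is included at this height (perimeter 64.00 mm); Subtracting the remaining from the first: starting from that combined region, the 13×19 cube at (-2, 0) partially overlaps it — only the 35.62 mm² overlap (of its 247.00 mm²) is removed, clipping the outline — boundary = 43.10 mm. Overall, the cross-section is a single solid region. Total boundary length (outer) = 43.10 mm.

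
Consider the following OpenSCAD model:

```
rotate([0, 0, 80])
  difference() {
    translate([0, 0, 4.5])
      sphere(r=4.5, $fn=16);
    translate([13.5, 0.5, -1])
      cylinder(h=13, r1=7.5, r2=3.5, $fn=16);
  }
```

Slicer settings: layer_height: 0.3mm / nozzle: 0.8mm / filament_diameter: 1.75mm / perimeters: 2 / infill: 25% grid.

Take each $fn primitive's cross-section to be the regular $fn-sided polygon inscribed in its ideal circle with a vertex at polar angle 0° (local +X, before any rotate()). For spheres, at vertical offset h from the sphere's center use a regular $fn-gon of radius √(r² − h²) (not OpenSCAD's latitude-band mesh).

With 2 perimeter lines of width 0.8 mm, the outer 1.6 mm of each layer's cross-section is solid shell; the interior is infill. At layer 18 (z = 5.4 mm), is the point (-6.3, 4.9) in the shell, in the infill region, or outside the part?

outside

At z = 5.4 mm: the r=4.5 sphere contributes a regular 16-gon of circumradius √(4.5²−0.9²) = 4.409; the cone at (13.5, 0.5) contributes a regular 16-gon of circumradius 5.531 (interpolated between r1=7.5 and r2=3.5 at t=0.492); Subtracting the remaining from the first: starting from the r=4.5 sphere, the cone at (13.5, 0.5) misses the remaining region (no effect) — 1 connected region; (whole slice rotated 80° about Z — lengths, areas and connectivity unchanged). Overall, the cross-section is a single solid region. Undo the 80° rotation: the query point maps to (3.732, 7.055) in the un-rotated model frame. The nearest boundary edge runs (1.69, 4.07)→(3.12, 3.12); distance from the point to it = 3.61 mm. The point is not inside any of the regions above, so it lies outside the cross-section (3.61 mm from the nearest boundary).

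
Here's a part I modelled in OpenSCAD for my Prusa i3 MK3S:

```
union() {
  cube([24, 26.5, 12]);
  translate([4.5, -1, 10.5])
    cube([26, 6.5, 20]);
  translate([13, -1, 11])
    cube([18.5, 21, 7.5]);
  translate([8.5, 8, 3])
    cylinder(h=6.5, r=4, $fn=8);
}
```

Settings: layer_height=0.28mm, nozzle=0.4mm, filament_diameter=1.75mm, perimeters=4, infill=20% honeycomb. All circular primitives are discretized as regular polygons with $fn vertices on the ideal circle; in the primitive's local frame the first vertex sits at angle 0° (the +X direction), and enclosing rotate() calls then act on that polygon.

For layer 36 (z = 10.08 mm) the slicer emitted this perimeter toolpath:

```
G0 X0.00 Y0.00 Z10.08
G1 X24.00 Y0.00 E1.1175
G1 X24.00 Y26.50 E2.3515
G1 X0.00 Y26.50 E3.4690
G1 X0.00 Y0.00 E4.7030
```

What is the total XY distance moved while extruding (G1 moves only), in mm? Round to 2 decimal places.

Sum the Euclidean lengths of each G1 segment: total = 101.00 mm.

101.00 mm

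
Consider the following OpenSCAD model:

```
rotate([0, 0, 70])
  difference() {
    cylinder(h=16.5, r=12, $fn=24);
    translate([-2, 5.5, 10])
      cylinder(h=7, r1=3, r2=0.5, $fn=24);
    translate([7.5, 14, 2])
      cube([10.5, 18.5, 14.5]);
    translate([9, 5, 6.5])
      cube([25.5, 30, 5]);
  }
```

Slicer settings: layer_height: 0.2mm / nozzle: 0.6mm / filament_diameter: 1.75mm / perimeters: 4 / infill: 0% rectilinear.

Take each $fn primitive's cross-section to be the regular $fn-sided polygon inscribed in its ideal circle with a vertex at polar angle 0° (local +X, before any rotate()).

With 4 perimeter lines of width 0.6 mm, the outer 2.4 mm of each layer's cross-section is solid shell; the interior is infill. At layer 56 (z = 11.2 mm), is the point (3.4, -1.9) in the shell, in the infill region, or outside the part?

At z = 11.2 mm: the cylinder: section is a regular 24-gon, circumradius r=12; the cone at (-2, 5.5): at t=0.171 of its height the radius interpolates to r₁+(r₂−r₁)t = 2.571, giving a regular 24-gon of that circumradius; the cube at (7.5, 14) (footprint 10.5×18.5) is included at this height; the cube at (9, 5) is present — its section is the full 25.5×30 rectangle; After the difference (first − rest): starting from the r=12 cylinder, the cone at (-2, 5.5) lies wholly inside it (removes its full 20.54 mm² and its 16.11 mm outline becomes a hole wall); the 10.5×18.5 cube at (7.5, 14) misses the remaining region (no effect); the 25.5×30 cube at (9, 5) partially overlaps it — only the 2.86 mm² overlap (of its 765.00 mm²) is removed, clipping the outline — 1 connected region with 1 hole; (whole slice rotated 70° about Z — lengths, areas and connectivity unchanged). Overall, the cross-section is one region with 1 hole. Undo the 70° rotation: the query point maps to (-0.623, -3.845) in the un-rotated model frame. The nearest boundary edge runs (-2.00, 2.93)→(-1.33, 3.02); distance from the point to it = 6.90 mm. The point is inside the cross-section and 6.90 mm from the nearest boundary — more than the 2.4 mm shell width (4 × 0.6), so it's in the infill interior.

infill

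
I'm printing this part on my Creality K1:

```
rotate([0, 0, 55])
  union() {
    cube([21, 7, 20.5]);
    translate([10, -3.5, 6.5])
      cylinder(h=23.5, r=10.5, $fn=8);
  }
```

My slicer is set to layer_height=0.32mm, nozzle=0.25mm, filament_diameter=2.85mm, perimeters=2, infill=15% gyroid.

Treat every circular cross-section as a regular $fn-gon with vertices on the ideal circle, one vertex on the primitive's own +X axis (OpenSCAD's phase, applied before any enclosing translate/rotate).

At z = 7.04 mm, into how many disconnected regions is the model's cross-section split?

At z = 7.04 mm: the cube (footprint 21×7) is included at this height; the cylinder at (10, -3.5): section is a regular 8-gon, circumradius r=10.5; Merging all regions: the regions partially overlap (shared area 87.49 mm²), so overlapping operands fuse into one piece — 1 connected region; (whole slice rotated 55° about Z — lengths, areas and connectivity unchanged). The result has 1 disconnected region.

1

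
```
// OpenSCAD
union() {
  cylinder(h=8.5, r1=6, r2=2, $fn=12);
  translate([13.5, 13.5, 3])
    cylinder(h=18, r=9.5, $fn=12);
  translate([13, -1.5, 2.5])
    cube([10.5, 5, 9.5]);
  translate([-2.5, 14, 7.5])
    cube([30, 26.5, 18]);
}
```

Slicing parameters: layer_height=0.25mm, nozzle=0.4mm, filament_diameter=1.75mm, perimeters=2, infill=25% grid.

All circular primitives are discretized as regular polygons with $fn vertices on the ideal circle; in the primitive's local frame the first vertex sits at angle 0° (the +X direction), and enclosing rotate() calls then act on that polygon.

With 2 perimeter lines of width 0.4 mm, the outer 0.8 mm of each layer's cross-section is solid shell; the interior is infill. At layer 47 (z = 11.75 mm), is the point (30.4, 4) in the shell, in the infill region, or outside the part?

outside

At z = 11.75 mm: the cone is not intersected at this z (z outside [0, 8.5]); the cylinder at (13.5, 13.5): section is a regular 12-gon, circumradius r=9.5; the 10.5×5 cube at (13, -1.5) contributes its full rectangle; the cube at (-2.5, 14) is present — its section is the full 30×26.5 rectangle; Combining (union): the regions partially overlap (shared area 125.94 mm²), so overlapping operands fuse into one piece — 2 connected regions. Overall, the cross-section has 2 separate islands. The nearest boundary edge runs (23.50, 3.50)→(23.50, -1.50); distance from the point to it = 6.92 mm. The point is not inside any of the regions above, so it lies outside the cross-section (6.92 mm from the nearest boundary).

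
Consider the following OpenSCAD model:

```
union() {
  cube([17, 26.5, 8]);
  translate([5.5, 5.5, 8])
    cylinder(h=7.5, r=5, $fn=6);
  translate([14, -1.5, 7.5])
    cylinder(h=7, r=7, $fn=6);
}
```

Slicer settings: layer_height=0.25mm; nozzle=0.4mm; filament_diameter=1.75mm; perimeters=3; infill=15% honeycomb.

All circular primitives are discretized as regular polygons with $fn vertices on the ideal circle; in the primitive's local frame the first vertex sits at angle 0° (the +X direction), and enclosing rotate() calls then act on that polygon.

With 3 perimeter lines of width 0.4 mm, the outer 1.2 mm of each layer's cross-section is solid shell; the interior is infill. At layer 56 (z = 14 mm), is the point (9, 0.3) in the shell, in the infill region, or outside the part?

At z = 14 mm: the cube does not reach this height (z outside [0, 8]); the r=5 cylinder at (5.5, 5.5) gives a regular 6-gon of circumradius 5 (constant along its height); the cylinder at (14, -1.5): section is a regular 6-gon, circumradius r=7; Merging all regions: the 2 present regions are separate (no shared area or edge), so areas and boundary lengths simply add and each stays a separate island — 2 connected regions. Overall, the cross-section has 2 separate islands. The nearest boundary edge runs (7.00, -1.50)→(10.50, 4.56); distance from the point to it = 0.83 mm. (Shell/infill is judged within the island containing the point — the largest one.) The point is inside the cross-section, 0.83 mm from the nearest boundary — within the 1.2 mm shell band (3 × 0.4).

shell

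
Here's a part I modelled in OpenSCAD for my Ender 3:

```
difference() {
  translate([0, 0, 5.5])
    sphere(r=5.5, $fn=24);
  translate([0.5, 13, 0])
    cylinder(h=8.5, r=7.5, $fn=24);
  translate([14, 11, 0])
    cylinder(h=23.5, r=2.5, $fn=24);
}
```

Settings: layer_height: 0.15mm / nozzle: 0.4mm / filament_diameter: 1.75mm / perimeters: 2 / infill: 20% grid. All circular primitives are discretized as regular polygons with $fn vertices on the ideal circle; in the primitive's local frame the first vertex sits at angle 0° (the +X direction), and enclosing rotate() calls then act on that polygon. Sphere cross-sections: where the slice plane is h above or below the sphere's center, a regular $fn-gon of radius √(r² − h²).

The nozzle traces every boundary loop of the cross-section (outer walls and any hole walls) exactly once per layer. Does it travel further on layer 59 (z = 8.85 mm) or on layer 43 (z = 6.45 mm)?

layer 43 (z = 6.45 mm)

Layer 59 (z = 8.85): the r=5.5 sphere contributes a regular 24-gon of circumradius √(5.5²−3.35²) = 4.362 (perimeter = 2·24·4.362·sin(180°/24) = 27.33 mm); the cylinder at (0.5, 13) does not reach this height (z outside [0, 8.5]); the r=2.5 cylinder at (14, 11) gives a regular 24-gon of circumradius 2.5 (constant along its height) (perimeter = 2·24·2.500·sin(180°/24) = 15.66 mm); Taking the first minus the rest: starting from the r=5.5 sphere, the r=2.5 cylinder at (14, 11) misses the remaining region (no effect) — boundary = 27.33 mm. So its perimeter = 27.33 mm. Layer 43 (z = 6.45): the r=5.5 sphere slices to a regular 24-gon of circumradius 5.417 (√(r²−h²) with h=0.95 from center) (perimeter = 2·24·5.417·sin(180°/24) = 33.94 mm); the r=7.5 cylinder at (0.5, 13) contributes a regular 24-gon of circumradius 7.5 (perimeter = 2·24·7.500·sin(180°/24) = 46.99 mm); the r=2.5 cylinder at (14, 11) contributes a regular 24-gon of circumradius 2.5 (perimeter = 2·24·2.500·sin(180°/24) = 15.66 mm); Subtracting the remaining from the first: starting from the r=5.5 sphere, the r=7.5 cylinder at (0.5, 13) misses the remaining region (no effect); the r=2.5 cylinder at (14, 11) misses the remaining region (no effect) — boundary = 33.94 mm. So its perimeter = 33.94 mm. Layer 43 is larger (33.94 vs 27.33 mm).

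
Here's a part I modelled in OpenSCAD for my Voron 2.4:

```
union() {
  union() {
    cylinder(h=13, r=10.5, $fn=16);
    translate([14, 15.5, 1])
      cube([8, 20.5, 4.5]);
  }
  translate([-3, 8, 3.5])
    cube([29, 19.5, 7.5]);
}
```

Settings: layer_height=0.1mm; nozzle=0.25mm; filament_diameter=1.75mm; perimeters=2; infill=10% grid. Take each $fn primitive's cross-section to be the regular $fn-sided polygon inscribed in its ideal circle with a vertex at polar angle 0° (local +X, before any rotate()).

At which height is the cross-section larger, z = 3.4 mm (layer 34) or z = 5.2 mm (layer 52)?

layer 52 (z = 5.2 mm)

Layer 34 (z = 3.4): the cylinder: section is a regular 16-gon, circumradius r=10.5 (area = (16/2)·10.500²·sin(360°/16) = 337.53 mm²); the cube at (14, 15.5) (footprint 8×20.5) is included at this height (area 164.00 mm²); Taking the union: the 2 present regions are separate (no shared area or edge), so areas and boundary lengths simply add and each stays a separate island — area = 501.53 mm²; the cube at (-3, 8) is absent (z outside [3.5, 11]); Taking the union: only that combined region is present, so the union is just that shape — area = 501.53 mm². So its area = 501.53 mm². Layer 52 (z = 5.2): the r=10.5 cylinder contributes a regular 16-gon of circumradius 10.5 (area = (16/2)·10.500²·sin(360°/16) = 337.53 mm²); the 8×20.5 cube at (14, 15.5) contributes its full rectangle (area 164.00 mm²); Merging all regions: the 2 present regions are separate (no shared area or edge), so areas and boundary lengths simply add and each stays a separate island — area = 501.53 mm²; the 29×19.5 cube at (-3, 8) contributes its full rectangle (area 565.50 mm²); Combining (union): the regions partially overlap — summed areas 1067.03 mm² minus the doubly-counted overlap 113.21 mm² gives 953.82 mm² — area = 953.82 mm². So its area = 953.82 mm². Layer 52 is larger (953.82 vs 501.53 mm²).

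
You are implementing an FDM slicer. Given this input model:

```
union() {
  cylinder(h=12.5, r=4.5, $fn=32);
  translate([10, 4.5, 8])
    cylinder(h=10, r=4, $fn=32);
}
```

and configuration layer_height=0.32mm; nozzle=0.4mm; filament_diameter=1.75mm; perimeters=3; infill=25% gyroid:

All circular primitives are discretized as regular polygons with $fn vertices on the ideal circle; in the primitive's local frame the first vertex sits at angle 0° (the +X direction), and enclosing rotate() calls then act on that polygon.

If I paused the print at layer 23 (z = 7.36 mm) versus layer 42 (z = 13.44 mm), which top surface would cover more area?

layer 23 (z = 7.36 mm)

Layer 23 (z = 7.36): the r=4.5 cylinder gives a regular 32-gon of circumradius 4.5 (constant along its height) (area = (32/2)·4.500²·sin(360°/32) = 63.21 mm²); the cylinder at (10, 4.5) is absent (z outside [8, 18]); Taking the union: only the r=4.5 cylinder is present, so the union is just that shape — area = 63.21 mm². So its area = 63.21 mm². Layer 42 (z = 13.44): the cylinder is not intersected at this z (z outside [0, 12.5]); the cylinder at (10, 4.5): section is a regular 32-gon, circumradius r=4 (area = (32/2)·4.000²·sin(360°/32) = 49.94 mm²); Merging all regions: only the r=4 cylinder at (10, 4.5) is present, so the union is just that shape — area = 49.94 mm². So its area = 49.94 mm². Layer 23 is larger (63.21 vs 49.94 mm²).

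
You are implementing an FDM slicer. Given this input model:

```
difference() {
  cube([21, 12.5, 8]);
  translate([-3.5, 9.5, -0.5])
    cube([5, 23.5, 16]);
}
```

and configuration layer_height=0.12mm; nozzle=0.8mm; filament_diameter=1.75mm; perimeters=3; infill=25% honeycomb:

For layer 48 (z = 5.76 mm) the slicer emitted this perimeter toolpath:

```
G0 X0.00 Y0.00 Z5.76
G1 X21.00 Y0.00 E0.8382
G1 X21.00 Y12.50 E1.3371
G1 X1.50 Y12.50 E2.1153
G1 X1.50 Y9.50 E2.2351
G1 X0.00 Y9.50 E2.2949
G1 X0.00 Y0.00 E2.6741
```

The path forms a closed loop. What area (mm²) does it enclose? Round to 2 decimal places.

258.00 mm²

Apply the shoelace formula to the sequence of (X, Y) vertices; enclosed area = 258.00 mm².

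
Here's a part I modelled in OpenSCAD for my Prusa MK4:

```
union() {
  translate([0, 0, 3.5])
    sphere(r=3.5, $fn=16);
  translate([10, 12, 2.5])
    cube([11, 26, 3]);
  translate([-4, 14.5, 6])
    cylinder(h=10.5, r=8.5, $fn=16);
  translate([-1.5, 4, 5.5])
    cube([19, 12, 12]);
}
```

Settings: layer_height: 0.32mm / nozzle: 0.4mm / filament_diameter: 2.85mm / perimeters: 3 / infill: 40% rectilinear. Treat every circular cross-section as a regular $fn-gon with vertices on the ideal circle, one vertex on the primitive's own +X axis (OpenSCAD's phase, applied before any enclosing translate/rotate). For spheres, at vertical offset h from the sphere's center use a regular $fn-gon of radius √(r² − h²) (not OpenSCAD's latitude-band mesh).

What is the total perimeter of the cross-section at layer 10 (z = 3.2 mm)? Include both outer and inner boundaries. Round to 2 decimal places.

95.77 mm

At z = 3.2 mm: the r=3.5 sphere contributes a regular 16-gon of circumradius √(3.5²−0.3²) = 3.487 (perimeter = 2·16·3.487·sin(180°/16) = 21.77 mm); the cube at (10, 12) (footprint 11×26) is included at this height (perimeter 74.00 mm); the cylinder at (-4, 14.5) is absent (z outside [6, 16.5]); the cube at (-1.5, 4) is not intersected at this z (z outside [5.5, 17.5]); Taking the union: the 2 present regions are separate (no shared area or edge), so areas and boundary lengths simply add and each stays a separate island — boundary = 95.77 mm. Overall, the cross-section has 2 separate islands. Total boundary length (outer) = 95.77 mm.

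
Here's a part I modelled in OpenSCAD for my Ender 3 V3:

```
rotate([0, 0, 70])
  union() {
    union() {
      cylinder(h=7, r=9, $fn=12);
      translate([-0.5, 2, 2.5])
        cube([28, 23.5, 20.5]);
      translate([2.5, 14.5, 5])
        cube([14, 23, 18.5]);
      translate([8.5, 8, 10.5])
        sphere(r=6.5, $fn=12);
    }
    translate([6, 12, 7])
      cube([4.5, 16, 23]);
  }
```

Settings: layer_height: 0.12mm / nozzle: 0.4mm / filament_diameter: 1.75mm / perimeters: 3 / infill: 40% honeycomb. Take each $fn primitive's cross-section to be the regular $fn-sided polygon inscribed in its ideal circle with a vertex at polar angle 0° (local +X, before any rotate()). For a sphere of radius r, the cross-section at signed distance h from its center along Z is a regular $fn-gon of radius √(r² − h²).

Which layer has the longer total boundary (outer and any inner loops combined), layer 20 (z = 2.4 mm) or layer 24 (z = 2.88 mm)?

Layer 20 (z = 2.4): the r=9 cylinder contributes a regular 12-gon of circumradius 9 (perimeter = 2·12·9.000·sin(180°/12) = 55.90 mm); the cube at (-0.5, 2) is not intersected at this z (z outside [2.5, 23]); the cube at (2.5, 14.5) is not intersected at this z (z outside [5, 23.5]); the sphere at (8.5, 8) does not reach this height (|z−center|=8.100 > r=6.5); Taking the union: only the r=9 cylinder is present, so the union is just that shape — boundary = 55.90 mm; the cube at (6, 12) is not intersected at this z (z outside [7, 30]); Merging all regions: only that combined region is present, so the union is just that shape — boundary = 55.90 mm; (whole slice rotated 70° about Z — lengths, areas and connectivity unchanged). So its perimeter = 55.90 mm. Layer 24 (z = 2.88): the cylinder: section is a regular 12-gon, circumradius r=9 (perimeter = 2·12·9.000·sin(180°/12) = 55.90 mm); the cube at (-0.5, 2) (footprint 28×23.5) is included at this height (perimeter 103.00 mm); the cube at (2.5, 14.5) is absent (z outside [5, 23.5]); the sphere at (8.5, 8) does not reach this height (|z−center|=7.620 > r=6.5); Merging all regions: the regions partially overlap (shared area 46.75 mm²), so the edge portions inside another operand are dropped and the merged outline is re-measured after clipping — boundary = 130.65 mm; the cube at (6, 12) is not intersected at this z (z outside [7, 30]); Merging all regions: only the result so far is present, so the union is just that shape — boundary = 130.65 mm; (rotated 70° about Z; rotation is an isometry so areas/perimeters/island counts are preserved). So its perimeter = 130.65 mm. Layer 24 is larger (130.65 vs 55.90 mm).

layer 24 (z = 2.88 mm)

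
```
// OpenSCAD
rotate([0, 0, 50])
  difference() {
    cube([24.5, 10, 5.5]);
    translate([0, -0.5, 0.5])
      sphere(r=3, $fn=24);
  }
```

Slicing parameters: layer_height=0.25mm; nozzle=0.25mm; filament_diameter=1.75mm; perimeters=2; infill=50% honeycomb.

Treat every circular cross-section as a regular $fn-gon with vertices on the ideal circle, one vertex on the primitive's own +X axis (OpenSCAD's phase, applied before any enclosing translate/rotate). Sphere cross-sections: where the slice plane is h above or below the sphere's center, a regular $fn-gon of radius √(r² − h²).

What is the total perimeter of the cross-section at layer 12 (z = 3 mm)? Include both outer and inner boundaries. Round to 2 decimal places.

68.36 mm

At z = 3 mm: the cube is present — its section is the full 24.5×10 rectangle (perimeter 69.00 mm); the r=3 sphere at (0, -0.5) contributes a regular 24-gon of circumradius √(3²−2.5²) = 1.658 (perimeter = 2·24·1.658·sin(180°/24) = 10.39 mm); Taking the first minus the rest: starting from the 24.5×10 cube, the r=3 sphere at (0, -0.5) partially overlaps it — only the 1.32 mm² overlap (of its 8.54 mm²) is removed, clipping the outline — boundary = 68.36 mm; (whole slice rotated 50° about Z — lengths, areas and connectivity unchanged). Overall, the cross-section is a single solid region. Total boundary length (outer) = 68.36 mm.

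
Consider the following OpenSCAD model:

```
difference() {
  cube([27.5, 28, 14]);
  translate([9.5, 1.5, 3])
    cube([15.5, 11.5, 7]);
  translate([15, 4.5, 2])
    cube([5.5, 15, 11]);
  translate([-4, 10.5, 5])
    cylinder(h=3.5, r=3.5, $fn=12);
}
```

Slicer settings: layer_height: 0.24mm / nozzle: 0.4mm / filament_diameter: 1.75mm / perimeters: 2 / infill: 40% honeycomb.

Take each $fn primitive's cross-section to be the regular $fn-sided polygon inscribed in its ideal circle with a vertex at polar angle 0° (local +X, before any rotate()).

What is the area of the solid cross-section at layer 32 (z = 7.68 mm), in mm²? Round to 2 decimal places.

At z = 7.68 mm: the 27.5×28 cube contributes its full rectangle (area 770.00 mm²); the cube at (9.5, 1.5) (footprint 15.5×11.5) is included at this height (area 178.25 mm²); the cube at (15, 4.5) (footprint 5.5×15) is included at this height (area 82.50 mm²); the r=3.5 cylinder at (-4, 10.5) contributes a regular 12-gon of circumradius 3.5 (area = (12/2)·3.500²·sin(360°/12) = 36.75 mm²); Subtracting the remaining from the first: starting from the 27.5×28 cube (770.00 mm²), the 15.5×11.5 cube at (9.5, 1.5) lies wholly inside it (removes its full 178.25 mm² and its 54.00 mm outline becomes a hole wall); the 5.5×15 cube at (15, 4.5) partially overlaps it — only the 35.75 mm² overlap (of its 82.50 mm²) is removed, clipping the outline; the r=3.5 cylinder at (-4, 10.5) misses the remaining region (no effect) — area = 556.00 mm². Overall, the cross-section is one region with 1 hole. Net area = 556.00 mm².

556.00 mm²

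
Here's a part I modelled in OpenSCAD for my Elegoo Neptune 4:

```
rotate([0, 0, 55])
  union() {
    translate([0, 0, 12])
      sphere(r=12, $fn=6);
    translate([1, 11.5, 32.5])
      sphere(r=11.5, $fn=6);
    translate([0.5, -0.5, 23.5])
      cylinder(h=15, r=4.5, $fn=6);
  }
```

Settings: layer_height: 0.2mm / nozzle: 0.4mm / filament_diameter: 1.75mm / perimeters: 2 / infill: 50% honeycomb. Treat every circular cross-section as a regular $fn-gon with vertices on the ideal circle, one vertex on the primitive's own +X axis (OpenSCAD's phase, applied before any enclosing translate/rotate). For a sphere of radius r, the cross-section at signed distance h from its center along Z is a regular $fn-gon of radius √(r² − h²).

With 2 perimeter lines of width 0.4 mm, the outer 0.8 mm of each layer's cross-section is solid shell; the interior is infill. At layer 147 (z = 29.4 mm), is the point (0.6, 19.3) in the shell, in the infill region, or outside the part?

outside

At z = 29.4 mm: the sphere does not reach this height (|z−center|=17.400 > r=12); the sphere at (1, 11.5): section is a regular 6-gon, circumradius = √(r²−h²) = √(11.5²−3.1²) = 11.074; the cylinder at (0.5, -0.5): section is a regular 6-gon, circumradius r=4.5; Combining (union): the regions partially overlap (shared area 7.97 mm²), so overlapping operands fuse into one piece — 1 connected region; (rotated 55° about Z; rotation is an isometry so areas/perimeters/island counts are preserved). Overall, the cross-section is a single solid region. Undo the 55° rotation: the query point maps to (16.154, 10.579) in the un-rotated model frame. The nearest boundary edge runs (6.54, 21.09)→(12.07, 11.50); distance from the point to it = 4.18 mm. The point is not inside any of the regions above, so it lies outside the cross-section (4.18 mm from the nearest boundary).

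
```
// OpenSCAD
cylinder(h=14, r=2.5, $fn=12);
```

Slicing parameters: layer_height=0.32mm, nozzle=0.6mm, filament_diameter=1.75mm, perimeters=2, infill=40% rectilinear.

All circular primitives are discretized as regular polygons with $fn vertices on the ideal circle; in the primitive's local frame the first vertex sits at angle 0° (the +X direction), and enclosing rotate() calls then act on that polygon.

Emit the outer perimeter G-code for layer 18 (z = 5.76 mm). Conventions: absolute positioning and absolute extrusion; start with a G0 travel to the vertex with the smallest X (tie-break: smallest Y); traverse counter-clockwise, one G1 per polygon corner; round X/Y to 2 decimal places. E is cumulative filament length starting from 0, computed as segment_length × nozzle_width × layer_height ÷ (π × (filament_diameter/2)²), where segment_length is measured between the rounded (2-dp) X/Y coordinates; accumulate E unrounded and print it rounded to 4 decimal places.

G0 X-2.50 Y0.00 Z5.76
G1 X-2.17 Y-1.25 E0.1032
G1 X-1.25 Y-2.17 E0.2071
G1 X0.00 Y-2.50 E0.3103
G1 X1.25 Y-2.17 E0.4135
G1 X2.17 Y-1.25 E0.5173
G1 X2.50 Y0.00 E0.6205
G1 X2.17 Y1.25 E0.7237
G1 X1.25 Y2.17 E0.8276
G1 X0.00 Y2.50 E0.9308
G1 X-1.25 Y2.17 E1.0340
G1 X-2.17 Y1.25 E1.1378
G1 X-2.50 Y0.00 E1.2410

At z = 5.76 mm: the r=2.5 cylinder gives a regular 12-gon of circumradius 2.5 (constant along its height). The outline is a single polygon with 12 vertices. Extrusion per mm of travel: 0.6 × 0.32 / (π × 0.875²) = 0.079824. Accumulating E over each segment gives final E = 1.2410.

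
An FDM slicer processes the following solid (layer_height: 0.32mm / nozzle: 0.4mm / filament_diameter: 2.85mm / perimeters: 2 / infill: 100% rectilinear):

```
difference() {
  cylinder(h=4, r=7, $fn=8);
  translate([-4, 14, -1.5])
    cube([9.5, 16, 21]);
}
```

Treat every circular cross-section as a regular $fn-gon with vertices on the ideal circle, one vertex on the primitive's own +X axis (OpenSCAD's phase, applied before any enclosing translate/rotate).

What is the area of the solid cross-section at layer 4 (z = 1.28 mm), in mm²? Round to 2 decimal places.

138.59 mm²

At z = 1.28 mm: the cylinder: section is a regular 8-gon, circumradius r=7 (area = (8/2)·7.000²·sin(360°/8) = 138.59 mm²); the 9.5×16 cube at (-4, 14) contributes its full rectangle (area 152.00 mm²); After the difference (first − rest): starting from the r=7 cylinder (138.59 mm²), the 9.5×16 cube at (-4, 14) misses the remaining region (no effect) — area = 138.59 mm². Overall, the cross-section is a single solid region. Net area = 138.59 mm².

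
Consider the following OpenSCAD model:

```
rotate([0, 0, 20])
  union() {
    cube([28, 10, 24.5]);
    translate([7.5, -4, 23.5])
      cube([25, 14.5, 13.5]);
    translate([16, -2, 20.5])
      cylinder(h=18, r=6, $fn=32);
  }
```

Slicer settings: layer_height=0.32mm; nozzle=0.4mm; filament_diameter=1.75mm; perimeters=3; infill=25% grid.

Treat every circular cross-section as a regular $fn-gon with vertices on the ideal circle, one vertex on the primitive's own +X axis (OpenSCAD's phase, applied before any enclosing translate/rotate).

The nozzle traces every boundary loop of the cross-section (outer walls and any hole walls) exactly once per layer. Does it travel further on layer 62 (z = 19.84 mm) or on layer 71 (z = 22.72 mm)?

Layer 62 (z = 19.84): the 28×10 cube contributes its full rectangle (perimeter 76.00 mm); the cube at (7.5, -4) is not intersected at this z (z outside [23.5, 37]); the cylinder at (16, -2) does not reach this height (z outside [20.5, 38.5]); Merging all regions: only the 28×10 cube is present, so the union is just that shape — boundary = 76.00 mm; (rotated 20° about Z; rotation is an isometry so areas/perimeters/island counts are preserved). So its perimeter = 76.00 mm. Layer 71 (z = 22.72): the 28×10 cube contributes its full rectangle (perimeter 76.00 mm); the cube at (7.5, -4) is not intersected at this z (z outside [23.5, 37]); the r=6 cylinder at (16, -2) gives a regular 32-gon of circumradius 6 (constant along its height) (perimeter = 2·32·6.000·sin(180°/32) = 37.64 mm); Merging all regions: the regions partially overlap (shared area 32.72 mm²), so the edge portions inside another operand are dropped and the merged outline is re-measured after clipping — boundary = 87.64 mm; (whole slice rotated 20° about Z — lengths, areas and connectivity unchanged). So its perimeter = 87.64 mm. Layer 71 is larger (87.64 vs 76.00 mm).

layer 71 (z = 22.72 mm)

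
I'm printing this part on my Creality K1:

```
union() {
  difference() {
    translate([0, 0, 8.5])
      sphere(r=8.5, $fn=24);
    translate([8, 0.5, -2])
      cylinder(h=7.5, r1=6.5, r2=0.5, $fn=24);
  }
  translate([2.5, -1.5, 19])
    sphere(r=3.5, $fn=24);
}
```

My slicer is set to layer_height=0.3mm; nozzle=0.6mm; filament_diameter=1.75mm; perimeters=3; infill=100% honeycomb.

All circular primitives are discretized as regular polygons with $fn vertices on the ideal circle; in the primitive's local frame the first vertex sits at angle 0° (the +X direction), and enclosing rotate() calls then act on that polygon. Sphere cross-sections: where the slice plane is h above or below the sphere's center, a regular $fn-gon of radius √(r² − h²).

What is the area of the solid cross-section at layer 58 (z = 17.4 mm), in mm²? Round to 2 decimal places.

At z = 17.4 mm: the sphere is absent (|z−center|=8.900 > r=8.5); the cone at (8, 0.5) is absent (z outside [-2, 5.5]); Subtracting the remaining from the first: the first operand is absent here, so nothing remains; the r=3.5 sphere at (2.5, -1.5) contributes a regular 24-gon of circumradius √(3.5²−1.6²) = 3.113 (area = (24/2)·3.113²·sin(360°/24) = 30.10 mm²); Combining (union): only the r=3.5 sphere at (2.5, -1.5) is present, so the union is just that shape — area = 30.10 mm². Overall, the cross-section is a single solid region. Net area = 30.10 mm².

30.10 mm²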